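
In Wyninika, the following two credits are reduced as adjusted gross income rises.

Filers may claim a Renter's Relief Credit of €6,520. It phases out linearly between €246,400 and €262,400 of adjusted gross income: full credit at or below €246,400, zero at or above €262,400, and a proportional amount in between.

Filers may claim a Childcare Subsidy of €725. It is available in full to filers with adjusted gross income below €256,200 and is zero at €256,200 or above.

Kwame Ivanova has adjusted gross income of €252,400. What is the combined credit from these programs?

Renter's Relief Credit: €252,400 is €6,000 into a €16,000 phase-out range, leaving 10,000/16,000 of the credit: €6,520 × 10,000/16,000 = €4,075.
Childcare Subsidy: €252,400 is below the €256,200 cutoff, so the full €725 applies.
Total: €4,075 + €725 = €4,800.

€4,800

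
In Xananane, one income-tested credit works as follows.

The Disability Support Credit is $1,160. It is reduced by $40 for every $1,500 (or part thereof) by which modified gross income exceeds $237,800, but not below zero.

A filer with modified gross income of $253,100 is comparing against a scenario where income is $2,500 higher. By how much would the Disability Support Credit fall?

$40

At $253,100 — income exceeds $237,800 by $15,300, which is 11 full-or-partial $1,500 increments; reduction = 11 × $40 = $440, leaving $720.
At $255,600 — income exceeds $237,800 by $17,800, which is 12 full-or-partial $1,500 increments; reduction = 12 × $40 = $480, leaving $680.
Lost: $720 − $680 = $40.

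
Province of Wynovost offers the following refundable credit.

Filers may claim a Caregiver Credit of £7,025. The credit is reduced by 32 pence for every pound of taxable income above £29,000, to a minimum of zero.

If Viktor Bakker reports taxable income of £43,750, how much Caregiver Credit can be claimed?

£2,305

Caregiver Credit: 32% of the £14,750 excess over £29,000 is £4,720; credit = £7,025 − £4,720 = £2,305.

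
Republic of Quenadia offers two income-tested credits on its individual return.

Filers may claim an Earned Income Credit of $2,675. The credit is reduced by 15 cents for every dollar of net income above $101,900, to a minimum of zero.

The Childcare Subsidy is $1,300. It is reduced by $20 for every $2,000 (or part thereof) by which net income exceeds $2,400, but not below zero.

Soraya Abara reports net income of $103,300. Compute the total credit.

$2,745

Earned Income Credit: 15% of the $1,400 excess over $101,900 is $210; credit = $2,675 − $210 = $2,465.
Childcare Subsidy: income exceeds $2,400 by $100,900, which is 51 full-or-partial $2,000 increments; reduction = 51 × $20 = $1,020, leaving $280.
Total: $2,465 + $280 = $2,745.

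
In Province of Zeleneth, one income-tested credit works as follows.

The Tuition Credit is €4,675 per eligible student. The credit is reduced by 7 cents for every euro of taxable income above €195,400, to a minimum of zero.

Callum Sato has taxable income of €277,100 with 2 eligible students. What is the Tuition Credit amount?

Tuition Credit: base = 2 × €4,675 = €9,350. 7% of the €81,700 excess over €195,400 is €5,719; credit = €9,350 − €5,719 = €3,631.

€3,631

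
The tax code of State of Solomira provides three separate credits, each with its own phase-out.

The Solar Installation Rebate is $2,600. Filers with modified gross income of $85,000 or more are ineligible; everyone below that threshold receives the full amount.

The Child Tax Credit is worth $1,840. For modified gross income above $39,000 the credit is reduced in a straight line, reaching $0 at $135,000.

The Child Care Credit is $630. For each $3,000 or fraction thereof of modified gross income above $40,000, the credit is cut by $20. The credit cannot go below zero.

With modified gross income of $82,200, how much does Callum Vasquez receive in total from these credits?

Solar Installation Rebate: $82,200 is below the $85,000 cutoff, so the full $2,600 applies.
Child Tax Credit: $82,200 is $43,200 into a $96,000 phase-out range, leaving 52,800/96,000 of the credit: $1,840 × 52,800/96,000 = $1,012.
Child Care Credit: income exceeds $40,000 by $42,200, which is 15 full-or-partial $3,000 increments; reduction = 15 × $20 = $300, leaving $330.
Total: $2,600 + $1,012 + $330 = $3,942.

$3,942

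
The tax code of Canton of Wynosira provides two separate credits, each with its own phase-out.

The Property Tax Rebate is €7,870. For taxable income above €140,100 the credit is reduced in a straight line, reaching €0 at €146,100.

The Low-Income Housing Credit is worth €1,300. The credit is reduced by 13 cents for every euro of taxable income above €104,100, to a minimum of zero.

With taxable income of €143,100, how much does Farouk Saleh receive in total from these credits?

Property Tax Rebate: €143,100 is €3,000 into a €6,000 phase-out range, leaving 3,000/6,000 of the credit: €7,870 × 3,000/6,000 = €3,935.
Low-Income Housing Credit: 13% of the €39,000 excess over €104,100 is €5,070 ≥ base, so the credit is €0.
Total: €3,935 + €0 = €3,935.

€3,935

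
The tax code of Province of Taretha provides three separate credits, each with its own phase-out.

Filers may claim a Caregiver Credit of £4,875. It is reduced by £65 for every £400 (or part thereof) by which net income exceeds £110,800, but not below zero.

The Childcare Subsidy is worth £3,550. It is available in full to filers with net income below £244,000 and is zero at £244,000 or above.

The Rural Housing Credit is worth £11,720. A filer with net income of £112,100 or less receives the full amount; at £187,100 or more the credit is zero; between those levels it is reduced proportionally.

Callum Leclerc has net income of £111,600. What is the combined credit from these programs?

£20,015

Caregiver Credit: income exceeds £110,800 by £800, which is 2 full-or-partial £400 increments; reduction = 2 × £65 = £130, leaving £4,745.
Childcare Subsidy: £111,600 is below the £244,000 cutoff, so the full £3,550 applies.
Rural Housing Credit: £111,600 is at or below the £112,100 threshold, so the full £11,720 applies.
Total: £4,745 + £3,550 + £11,720 = £20,015.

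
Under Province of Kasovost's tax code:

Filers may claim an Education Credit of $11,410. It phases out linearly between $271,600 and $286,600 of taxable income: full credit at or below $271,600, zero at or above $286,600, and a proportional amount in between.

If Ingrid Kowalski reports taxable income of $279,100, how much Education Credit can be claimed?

$5,705

Education Credit: $279,100 is $7,500 into a $15,000 phase-out range, leaving 7,500/15,000 of the credit: $11,410 × 7,500/15,000 = $5,705.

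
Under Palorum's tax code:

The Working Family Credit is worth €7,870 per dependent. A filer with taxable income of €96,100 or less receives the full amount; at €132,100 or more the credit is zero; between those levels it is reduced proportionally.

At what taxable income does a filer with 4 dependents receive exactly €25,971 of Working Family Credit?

Full credit = 4 × €7,870 = €31,480.
€25,971 is 25,971/31,480 of the full €31,480, so 5,509/31,480 of the €36,000 range has been used: income = €96,100 + €36,000 × 5,509/31,480 = €102,400.

€102,400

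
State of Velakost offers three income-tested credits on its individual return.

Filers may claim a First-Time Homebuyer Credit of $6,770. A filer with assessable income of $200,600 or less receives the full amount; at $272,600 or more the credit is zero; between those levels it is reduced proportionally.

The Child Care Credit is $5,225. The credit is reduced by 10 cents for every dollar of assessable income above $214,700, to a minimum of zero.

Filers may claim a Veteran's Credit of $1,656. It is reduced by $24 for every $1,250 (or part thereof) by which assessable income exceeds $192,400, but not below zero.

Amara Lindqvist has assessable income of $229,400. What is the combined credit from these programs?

First-Time Homebuyer Credit: $229,400 is $28,800 into a $72,000 phase-out range, leaving 43,200/72,000 of the credit: $6,770 × 43,200/72,000 = $4,062.
Child Care Credit: 10% of the $14,700 excess over $214,700 is $1,470; credit = $5,225 − $1,470 = $3,755.
Veteran's Credit: income exceeds $192,400 by $37,000, which is 30 full-or-partial $1,250 increments; reduction = 30 × $24 = $720, leaving $936.
Total: $4,062 + $3,755 + $936 = $8,753.

$8,753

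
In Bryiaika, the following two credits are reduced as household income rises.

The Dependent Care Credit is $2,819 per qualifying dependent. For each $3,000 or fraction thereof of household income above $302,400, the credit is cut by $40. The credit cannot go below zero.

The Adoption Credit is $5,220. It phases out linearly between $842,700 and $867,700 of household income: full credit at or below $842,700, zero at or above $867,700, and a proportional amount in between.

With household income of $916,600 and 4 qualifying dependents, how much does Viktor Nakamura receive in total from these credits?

$3,076

Dependent Care Credit: base = 4 × $2,819 = $11,276. income exceeds $302,400 by $614,200, which is 205 full-or-partial $3,000 increments; reduction = 205 × $40 = $8,200, leaving $3,076.
Adoption Credit: $916,600 is at or above $867,700, so the credit is $0.
Total: $3,076 + $0 = $3,076.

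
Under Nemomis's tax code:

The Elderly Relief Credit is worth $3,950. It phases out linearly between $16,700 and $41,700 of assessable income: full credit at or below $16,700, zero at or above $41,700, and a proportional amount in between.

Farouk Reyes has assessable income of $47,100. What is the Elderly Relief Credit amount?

Elderly Relief Credit: $47,100 is at or above $41,700, so the credit is $0.

$0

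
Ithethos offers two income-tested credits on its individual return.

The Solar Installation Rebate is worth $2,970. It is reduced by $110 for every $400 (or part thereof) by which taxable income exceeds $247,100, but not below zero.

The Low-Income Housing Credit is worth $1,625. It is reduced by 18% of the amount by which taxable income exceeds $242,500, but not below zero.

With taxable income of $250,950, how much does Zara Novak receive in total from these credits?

Solar Installation Rebate: income exceeds $247,100 by $3,850, which is 10 full-or-partial $400 increments; reduction = 10 × $110 = $1,100, leaving $1,870.
Low-Income Housing Credit: 18% of the $8,450 excess over $242,500 is $1,521; credit = $1,625 − $1,521 = $104.
Total: $1,870 + $104 = $1,974.

$1,974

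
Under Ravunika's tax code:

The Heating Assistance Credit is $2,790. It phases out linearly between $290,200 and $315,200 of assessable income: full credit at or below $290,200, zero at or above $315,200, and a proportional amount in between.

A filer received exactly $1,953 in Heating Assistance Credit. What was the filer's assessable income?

$297,700

$1,953 is 1,953/2,790 of the full $2,790, so 837/2,790 of the $25,000 range has been used: income = $290,200 + $25,000 × 837/2,790 = $297,700.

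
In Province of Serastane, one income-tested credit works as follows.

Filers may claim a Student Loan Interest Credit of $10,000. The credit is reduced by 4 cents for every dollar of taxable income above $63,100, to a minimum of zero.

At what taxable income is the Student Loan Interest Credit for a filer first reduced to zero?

The credit falls by 4% of each dollar above $63,100, so it reaches zero when the excess is $10,000 / 4% = $250,000: income = $63,100 + $250,000 = $313,100.

$313,100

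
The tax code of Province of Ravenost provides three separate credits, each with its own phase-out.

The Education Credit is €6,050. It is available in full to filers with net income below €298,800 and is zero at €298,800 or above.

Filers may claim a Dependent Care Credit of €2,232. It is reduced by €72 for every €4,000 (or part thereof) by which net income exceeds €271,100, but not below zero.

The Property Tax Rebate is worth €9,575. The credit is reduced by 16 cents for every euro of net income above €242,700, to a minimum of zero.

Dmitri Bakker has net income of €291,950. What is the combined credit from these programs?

Education Credit: €291,950 is below the €298,800 cutoff, so the full €6,050 applies.
Dependent Care Credit: income exceeds €271,100 by €20,850, which is 6 full-or-partial €4,000 increments; reduction = 6 × €72 = €432, leaving €1,800.
Property Tax Rebate: 16% of the €49,250 excess over €242,700 is €7,880; credit = €9,575 − €7,880 = €1,695.
Total: €6,050 + €1,800 + €1,695 = €9,545.

€9,545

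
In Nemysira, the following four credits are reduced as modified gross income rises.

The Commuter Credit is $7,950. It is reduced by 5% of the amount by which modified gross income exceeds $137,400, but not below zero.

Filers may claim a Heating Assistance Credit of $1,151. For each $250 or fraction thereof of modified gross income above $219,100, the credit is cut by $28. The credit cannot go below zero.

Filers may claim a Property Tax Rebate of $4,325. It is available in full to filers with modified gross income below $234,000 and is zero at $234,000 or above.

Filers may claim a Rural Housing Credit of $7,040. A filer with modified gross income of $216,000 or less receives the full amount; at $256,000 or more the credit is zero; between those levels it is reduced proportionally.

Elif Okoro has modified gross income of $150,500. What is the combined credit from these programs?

Commuter Credit: 5% of the $13,100 excess over $137,400 is $655; credit = $7,950 − $655 = $7,295.
Heating Assistance Credit: $150,500 is at or below the $219,100 threshold, so the full $1,151 applies.
Property Tax Rebate: $150,500 is below the $234,000 cutoff, so the full $4,325 applies.
Rural Housing Credit: $150,500 is at or below the $216,000 threshold, so the full $7,040 applies.
Total: $7,295 + $1,151 + $4,325 + $7,040 = $19,811.

$19,811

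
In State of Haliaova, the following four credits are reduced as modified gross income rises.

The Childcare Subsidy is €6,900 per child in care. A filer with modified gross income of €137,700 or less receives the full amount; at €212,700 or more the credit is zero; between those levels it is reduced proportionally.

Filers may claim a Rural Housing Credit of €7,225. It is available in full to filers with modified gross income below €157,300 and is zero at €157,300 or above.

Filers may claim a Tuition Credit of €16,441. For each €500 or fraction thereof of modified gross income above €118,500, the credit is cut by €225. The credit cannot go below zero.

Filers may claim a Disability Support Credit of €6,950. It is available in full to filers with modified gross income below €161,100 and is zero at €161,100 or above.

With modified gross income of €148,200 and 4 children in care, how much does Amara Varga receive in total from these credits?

Childcare Subsidy: base = 4 × €6,900 = €27,600. €148,200 is €10,500 into a €75,000 phase-out range, leaving 64,500/75,000 of the credit: €27,600 × 64,500/75,000 = €23,736.
Rural Housing Credit: €148,200 is below the €157,300 cutoff, so the full €7,225 applies.
Tuition Credit: income exceeds €118,500 by €29,700, which is 60 full-or-partial €500 increments; reduction = 60 × €225 = €13,500, leaving €2,941.
Disability Support Credit: €148,200 is below the €161,100 cutoff, so the full €6,950 applies.
Total: €23,736 + €7,225 + €2,941 + €6,950 = €40,852.

€40,852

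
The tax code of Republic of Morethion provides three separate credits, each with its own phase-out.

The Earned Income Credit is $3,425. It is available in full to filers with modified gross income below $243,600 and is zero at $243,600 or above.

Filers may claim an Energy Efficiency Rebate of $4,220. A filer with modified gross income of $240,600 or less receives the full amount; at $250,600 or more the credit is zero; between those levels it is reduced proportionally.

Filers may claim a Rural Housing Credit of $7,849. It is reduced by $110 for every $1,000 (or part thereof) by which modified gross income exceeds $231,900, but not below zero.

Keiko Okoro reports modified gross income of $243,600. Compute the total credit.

$9,483

Earned Income Credit: $243,600 meets or exceeds the $243,600 cutoff, so the credit is $0.
Energy Efficiency Rebate: $243,600 is $3,000 into a $10,000 phase-out range, leaving 7,000/10,000 of the credit: $4,220 × 7,000/10,000 = $2,954.
Rural Housing Credit: income exceeds $231,900 by $11,700, which is 12 full-or-partial $1,000 increments; reduction = 12 × $110 = $1,320, leaving $6,529.
Total: $0 + $2,954 + $6,529 = $9,483.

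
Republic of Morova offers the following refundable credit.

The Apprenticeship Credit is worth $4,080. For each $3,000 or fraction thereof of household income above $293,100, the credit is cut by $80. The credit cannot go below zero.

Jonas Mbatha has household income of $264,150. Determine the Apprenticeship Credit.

$4,080

Apprenticeship Credit: $264,150 is at or below the $293,100 threshold, so the full $4,080 applies.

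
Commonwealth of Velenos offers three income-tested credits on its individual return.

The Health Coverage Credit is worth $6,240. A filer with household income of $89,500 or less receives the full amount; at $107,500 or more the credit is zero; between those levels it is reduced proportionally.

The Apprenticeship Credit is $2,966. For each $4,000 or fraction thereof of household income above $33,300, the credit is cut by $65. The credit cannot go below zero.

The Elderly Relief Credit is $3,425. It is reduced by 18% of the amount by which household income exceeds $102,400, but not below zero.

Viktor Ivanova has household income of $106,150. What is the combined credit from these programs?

Health Coverage Credit: $106,150 is $16,650 into a $18,000 phase-out range, leaving 1,350/18,000 of the credit: $6,240 × 1,350/18,000 = $468.
Apprenticeship Credit: income exceeds $33,300 by $72,850, which is 19 full-or-partial $4,000 increments; reduction = 19 × $65 = $1,235, leaving $1,731.
Elderly Relief Credit: 18% of the $3,750 excess over $102,400 is $675; credit = $3,425 − $675 = $2,750.
Total: $468 + $1,731 + $2,750 = $4,949.

$4,949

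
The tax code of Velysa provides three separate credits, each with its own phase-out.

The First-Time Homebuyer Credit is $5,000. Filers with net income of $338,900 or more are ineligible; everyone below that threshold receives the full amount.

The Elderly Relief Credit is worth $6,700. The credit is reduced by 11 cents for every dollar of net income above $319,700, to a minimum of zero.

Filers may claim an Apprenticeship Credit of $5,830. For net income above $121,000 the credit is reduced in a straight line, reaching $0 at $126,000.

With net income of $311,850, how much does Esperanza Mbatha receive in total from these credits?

$11,700

First-Time Homebuyer Credit: $311,850 is below the $338,900 cutoff, so the full $5,000 applies.
Elderly Relief Credit: $311,850 is at or below the $319,700 threshold, so the full $6,700 applies.
Apprenticeship Credit: $311,850 is at or above $126,000, so the credit is $0.
Total: $5,000 + $6,700 + $0 = $11,700.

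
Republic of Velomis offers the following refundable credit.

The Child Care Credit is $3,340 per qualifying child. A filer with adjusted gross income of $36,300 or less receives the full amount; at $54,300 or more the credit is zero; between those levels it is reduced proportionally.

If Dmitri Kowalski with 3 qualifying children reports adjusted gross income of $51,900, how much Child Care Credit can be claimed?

Child Care Credit: base = 3 × $3,340 = $10,020. $51,900 is $15,600 into a $18,000 phase-out range, leaving 2,400/18,000 of the credit: $10,020 × 2,400/18,000 = $1,336.

$1,336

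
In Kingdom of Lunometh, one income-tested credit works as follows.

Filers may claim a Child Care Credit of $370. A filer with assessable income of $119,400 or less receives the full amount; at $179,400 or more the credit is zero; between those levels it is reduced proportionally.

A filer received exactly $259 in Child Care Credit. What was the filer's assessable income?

$259 is 259/370 of the full $370, so 111/370 of the $60,000 range has been used: income = $119,400 + $60,000 × 111/370 = $137,400.

$137,400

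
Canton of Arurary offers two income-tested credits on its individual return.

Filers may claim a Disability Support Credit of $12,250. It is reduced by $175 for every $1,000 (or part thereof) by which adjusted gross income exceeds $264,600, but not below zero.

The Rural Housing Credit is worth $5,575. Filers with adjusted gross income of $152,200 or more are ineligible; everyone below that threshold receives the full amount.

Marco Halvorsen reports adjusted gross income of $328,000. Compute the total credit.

Disability Support Credit: income exceeds $264,600 by $63,400, which is 64 full-or-partial $1,000 increments; reduction = 64 × $175 = $11,200, leaving $1,050.
Rural Housing Credit: $328,000 meets or exceeds the $152,200 cutoff, so the credit is $0.
Total: $1,050 + $0 = $1,050.

$1,050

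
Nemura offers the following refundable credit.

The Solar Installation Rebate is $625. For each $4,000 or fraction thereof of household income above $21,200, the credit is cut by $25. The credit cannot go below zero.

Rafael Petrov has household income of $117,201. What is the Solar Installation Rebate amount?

$0

Solar Installation Rebate: income exceeds $21,200 by $96,001 → 25 increments × $25 = $625 ≥ base, so the credit is $0.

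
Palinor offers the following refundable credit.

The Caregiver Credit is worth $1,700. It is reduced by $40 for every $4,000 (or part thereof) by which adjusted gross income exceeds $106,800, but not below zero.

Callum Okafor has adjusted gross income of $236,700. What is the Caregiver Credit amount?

$380

Caregiver Credit: income exceeds $106,800 by $129,900, which is 33 full-or-partial $4,000 increments; reduction = 33 × $40 = $1,320, leaving $380.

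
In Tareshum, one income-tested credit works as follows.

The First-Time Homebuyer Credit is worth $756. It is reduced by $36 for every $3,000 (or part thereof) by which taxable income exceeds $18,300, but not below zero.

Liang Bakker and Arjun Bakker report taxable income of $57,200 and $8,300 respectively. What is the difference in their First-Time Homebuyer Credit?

Liang ($57,200): First-Time Homebuyer Credit: income exceeds $18,300 by $38,900, which is 13 full-or-partial $3,000 increments; reduction = 13 × $36 = $468, leaving $288.
Arjun ($8,300): First-Time Homebuyer Credit: $8,300 is at or below the $18,300 threshold, so the full $756 applies.
Difference: |$288 − $756| = $468.

$468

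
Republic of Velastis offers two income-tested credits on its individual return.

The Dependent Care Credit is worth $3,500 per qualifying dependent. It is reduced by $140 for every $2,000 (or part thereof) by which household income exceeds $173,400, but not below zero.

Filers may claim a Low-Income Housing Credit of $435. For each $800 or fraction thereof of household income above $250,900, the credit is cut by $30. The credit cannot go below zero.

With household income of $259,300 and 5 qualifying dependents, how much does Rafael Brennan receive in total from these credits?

$11,585

Dependent Care Credit: base = 5 × $3,500 = $17,500. income exceeds $173,400 by $85,900, which is 43 full-or-partial $2,000 increments; reduction = 43 × $140 = $6,020, leaving $11,480.
Low-Income Housing Credit: income exceeds $250,900 by $8,400, which is 11 full-or-partial $800 increments; reduction = 11 × $30 = $330, leaving $105.
Total: $11,480 + $105 = $11,585.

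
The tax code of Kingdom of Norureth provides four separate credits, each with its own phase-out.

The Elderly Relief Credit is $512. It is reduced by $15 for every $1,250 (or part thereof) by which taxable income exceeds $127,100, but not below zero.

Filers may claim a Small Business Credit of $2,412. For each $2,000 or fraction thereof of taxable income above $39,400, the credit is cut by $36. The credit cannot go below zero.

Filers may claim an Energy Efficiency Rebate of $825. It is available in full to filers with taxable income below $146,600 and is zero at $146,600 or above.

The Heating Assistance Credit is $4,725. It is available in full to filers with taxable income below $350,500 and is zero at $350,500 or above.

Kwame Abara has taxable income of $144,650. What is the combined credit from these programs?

$6,341

Elderly Relief Credit: income exceeds $127,100 by $17,550, which is 15 full-or-partial $1,250 increments; reduction = 15 × $15 = $225, leaving $287.
Small Business Credit: income exceeds $39,400 by $105,250, which is 53 full-or-partial $2,000 increments; reduction = 53 × $36 = $1,908, leaving $504.
Energy Efficiency Rebate: $144,650 is below the $146,600 cutoff, so the full $825 applies.
Heating Assistance Credit: $144,650 is below the $350,500 cutoff, so the full $4,725 applies.
Total: $287 + $504 + $825 + $4,725 = $6,341.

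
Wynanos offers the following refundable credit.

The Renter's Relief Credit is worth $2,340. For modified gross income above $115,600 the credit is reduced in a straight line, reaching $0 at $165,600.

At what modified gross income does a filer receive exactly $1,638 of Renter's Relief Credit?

$1,638 is 1,638/2,340 of the full $2,340, so 702/2,340 of the $50,000 range has been used: income = $115,600 + $50,000 × 702/2,340 = $130,600.

$130,600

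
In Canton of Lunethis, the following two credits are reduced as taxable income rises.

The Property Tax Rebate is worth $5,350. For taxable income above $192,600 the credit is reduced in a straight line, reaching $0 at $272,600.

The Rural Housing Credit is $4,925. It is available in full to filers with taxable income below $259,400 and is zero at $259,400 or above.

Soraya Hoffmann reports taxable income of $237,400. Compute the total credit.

Property Tax Rebate: $237,400 is $44,800 into a $80,000 phase-out range, leaving 35,200/80,000 of the credit: $5,350 × 35,200/80,000 = $2,354.
Rural Housing Credit: $237,400 is below the $259,400 cutoff, so the full $4,925 applies.
Total: $2,354 + $4,925 = $7,279.

$7,279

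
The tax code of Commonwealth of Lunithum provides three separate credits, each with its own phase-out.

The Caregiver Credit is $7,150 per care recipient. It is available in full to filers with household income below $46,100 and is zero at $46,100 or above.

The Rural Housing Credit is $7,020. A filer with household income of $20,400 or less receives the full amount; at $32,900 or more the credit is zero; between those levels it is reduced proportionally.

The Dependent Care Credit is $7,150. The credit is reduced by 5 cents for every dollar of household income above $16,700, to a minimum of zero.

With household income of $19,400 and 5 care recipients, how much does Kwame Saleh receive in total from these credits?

$49,785

Caregiver Credit: base = 5 × $7,150 = $35,750. $19,400 is below the $46,100 cutoff, so the full $35,750 applies.
Rural Housing Credit: $19,400 is at or below the $20,400 threshold, so the full $7,020 applies.
Dependent Care Credit: 5% of the $2,700 excess over $16,700 is $135; credit = $7,150 − $135 = $7,015.
Total: $35,750 + $7,020 + $7,015 = $49,785.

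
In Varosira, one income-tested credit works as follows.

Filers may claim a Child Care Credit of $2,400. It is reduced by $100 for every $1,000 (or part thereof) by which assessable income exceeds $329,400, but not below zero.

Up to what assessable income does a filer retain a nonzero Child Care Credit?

After 23 increments the reduction is 23 × $100 = $2,300, leaving $100; one more increment wipes it out. Increment 23 ends at excess 23 × $1,000 = $23,000, so the highest qualifying income is $329,400 + $23,000 = $352,400.

$352,400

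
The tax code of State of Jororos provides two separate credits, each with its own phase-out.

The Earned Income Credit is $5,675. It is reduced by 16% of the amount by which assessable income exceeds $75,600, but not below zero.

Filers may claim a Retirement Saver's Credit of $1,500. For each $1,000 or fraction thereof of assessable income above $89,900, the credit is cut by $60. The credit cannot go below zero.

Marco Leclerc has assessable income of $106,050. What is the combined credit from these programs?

$1,283

Earned Income Credit: 16% of the $30,450 excess over $75,600 is $4,872; credit = $5,675 − $4,872 = $803.
Retirement Saver's Credit: income exceeds $89,900 by $16,150, which is 17 full-or-partial $1,000 increments; reduction = 17 × $60 = $1,020, leaving $480.
Total: $803 + $480 = $1,283.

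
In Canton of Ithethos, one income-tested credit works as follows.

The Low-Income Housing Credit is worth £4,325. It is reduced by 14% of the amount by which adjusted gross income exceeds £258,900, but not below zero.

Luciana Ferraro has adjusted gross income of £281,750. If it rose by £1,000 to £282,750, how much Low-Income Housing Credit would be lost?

£140

At £281,750 — 14% of the £22,850 excess over £258,900 is £3,199; credit = £4,325 − £3,199 = £1,126.
At £282,750 — 14% of the £23,850 excess over £258,900 is £3,339; credit = £4,325 − £3,339 = £986.
Lost: £1,126 − £986 = £140.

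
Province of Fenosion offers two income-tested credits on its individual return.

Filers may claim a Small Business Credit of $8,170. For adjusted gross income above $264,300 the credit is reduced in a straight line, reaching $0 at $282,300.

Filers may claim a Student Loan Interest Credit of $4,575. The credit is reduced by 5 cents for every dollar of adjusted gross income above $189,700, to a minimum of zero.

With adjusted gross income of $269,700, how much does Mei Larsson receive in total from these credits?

Small Business Credit: $269,700 is $5,400 into a $18,000 phase-out range, leaving 12,600/18,000 of the credit: $8,170 × 12,600/18,000 = $5,719.
Student Loan Interest Credit: 5% of the $80,000 excess over $189,700 is $4,000; credit = $4,575 − $4,000 = $575.
Total: $5,719 + $575 = $6,294.

$6,294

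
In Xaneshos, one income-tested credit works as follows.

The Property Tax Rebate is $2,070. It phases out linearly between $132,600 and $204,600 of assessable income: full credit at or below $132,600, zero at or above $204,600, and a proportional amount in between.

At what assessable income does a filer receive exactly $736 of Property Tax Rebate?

$736 is 736/2,070 of the full $2,070, so 1,334/2,070 of the $72,000 range has been used: income = $132,600 + $72,000 × 1,334/2,070 = $179,000.

$179,000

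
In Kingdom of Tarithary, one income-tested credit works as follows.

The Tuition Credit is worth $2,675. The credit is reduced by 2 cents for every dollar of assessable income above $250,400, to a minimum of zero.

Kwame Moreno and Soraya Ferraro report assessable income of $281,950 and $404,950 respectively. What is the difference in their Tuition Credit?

Kwame ($281,950): Tuition Credit: 2% of the $31,550 excess over $250,400 is $631; credit = $2,675 − $631 = $2,044.
Soraya ($404,950): Tuition Credit: 2% of the $154,550 excess over $250,400 is $3,091 ≥ base, so the credit is $0.
Difference: |$2,044 − $0| = $2,044.

$2,044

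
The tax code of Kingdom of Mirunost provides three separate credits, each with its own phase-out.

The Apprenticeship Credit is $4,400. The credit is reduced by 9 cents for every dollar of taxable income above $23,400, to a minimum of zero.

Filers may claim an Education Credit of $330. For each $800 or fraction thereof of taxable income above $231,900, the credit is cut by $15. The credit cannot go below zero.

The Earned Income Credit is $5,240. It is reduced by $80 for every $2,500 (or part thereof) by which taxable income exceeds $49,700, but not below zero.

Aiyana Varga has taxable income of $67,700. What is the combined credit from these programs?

$5,343

Apprenticeship Credit: 9% of the $44,300 excess over $23,400 is $3,987; credit = $4,400 − $3,987 = $413.
Education Credit: $67,700 is at or below the $231,900 threshold, so the full $330 applies.
Earned Income Credit: income exceeds $49,700 by $18,000, which is 8 full-or-partial $2,500 increments; reduction = 8 × $80 = $640, leaving $4,600.
Total: $413 + $330 + $4,600 = $5,343.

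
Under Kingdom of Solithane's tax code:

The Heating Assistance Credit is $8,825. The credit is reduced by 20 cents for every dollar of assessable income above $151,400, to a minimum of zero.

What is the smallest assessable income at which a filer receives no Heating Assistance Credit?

The credit falls by 20% of each dollar above $151,400, so it reaches zero when the excess is $8,825 / 20% = $44,125: income = $151,400 + $44,125 = $195,525.

$195,525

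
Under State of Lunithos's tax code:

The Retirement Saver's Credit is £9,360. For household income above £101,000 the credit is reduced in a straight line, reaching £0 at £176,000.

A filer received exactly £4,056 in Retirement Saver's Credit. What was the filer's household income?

£4,056 is 4,056/9,360 of the full £9,360, so 5,304/9,360 of the £75,000 range has been used: income = £101,000 + £75,000 × 5,304/9,360 = £143,500.

£143,500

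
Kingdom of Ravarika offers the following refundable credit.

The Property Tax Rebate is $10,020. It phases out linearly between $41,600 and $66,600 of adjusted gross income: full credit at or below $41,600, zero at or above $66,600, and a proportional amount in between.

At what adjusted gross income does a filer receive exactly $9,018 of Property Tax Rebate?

$44,100

$9,018 is 9,018/10,020 of the full $10,020, so 1,002/10,020 of the $25,000 range has been used: income = $41,600 + $25,000 × 1,002/10,020 = $44,100.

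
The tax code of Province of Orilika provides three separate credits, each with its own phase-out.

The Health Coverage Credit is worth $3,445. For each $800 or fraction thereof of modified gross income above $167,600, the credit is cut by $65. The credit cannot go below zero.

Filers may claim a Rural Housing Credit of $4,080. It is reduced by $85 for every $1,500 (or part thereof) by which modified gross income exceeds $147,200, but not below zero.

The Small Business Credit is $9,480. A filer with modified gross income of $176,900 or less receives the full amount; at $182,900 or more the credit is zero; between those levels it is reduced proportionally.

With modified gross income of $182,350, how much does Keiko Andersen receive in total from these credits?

Health Coverage Credit: income exceeds $167,600 by $14,750, which is 19 full-or-partial $800 increments; reduction = 19 × $65 = $1,235, leaving $2,210.
Rural Housing Credit: income exceeds $147,200 by $35,150, which is 24 full-or-partial $1,500 increments; reduction = 24 × $85 = $2,040, leaving $2,040.
Small Business Credit: $182,350 is $5,450 into a $6,000 phase-out range, leaving 550/6,000 of the credit: $9,480 × 550/6,000 = $869.
Total: $2,210 + $2,040 + $869 = $5,119.

$5,119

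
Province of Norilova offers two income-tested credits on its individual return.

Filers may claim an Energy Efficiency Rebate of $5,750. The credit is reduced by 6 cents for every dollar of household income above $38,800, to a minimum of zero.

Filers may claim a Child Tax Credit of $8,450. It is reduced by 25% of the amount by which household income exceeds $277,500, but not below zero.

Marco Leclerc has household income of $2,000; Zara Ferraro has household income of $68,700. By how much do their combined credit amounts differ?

Marco ($2,000): Energy Efficiency Rebate: $2,000 is at or below the $38,800 threshold, so the full $5,750 applies. Child Tax Credit: $2,000 is at or below the $277,500 threshold, so the full $8,450 applies. total $5,750 + $8,450 = $14,200
Zara ($68,700): Energy Efficiency Rebate: 6% of the $29,900 excess over $38,800 is $1,794; credit = $5,750 − $1,794 = $3,956. Child Tax Credit: $68,700 is at or below the $277,500 threshold, so the full $8,450 applies. total $3,956 + $8,450 = $12,406
Difference: |$14,200 − $12,406| = $1,794.

$1,794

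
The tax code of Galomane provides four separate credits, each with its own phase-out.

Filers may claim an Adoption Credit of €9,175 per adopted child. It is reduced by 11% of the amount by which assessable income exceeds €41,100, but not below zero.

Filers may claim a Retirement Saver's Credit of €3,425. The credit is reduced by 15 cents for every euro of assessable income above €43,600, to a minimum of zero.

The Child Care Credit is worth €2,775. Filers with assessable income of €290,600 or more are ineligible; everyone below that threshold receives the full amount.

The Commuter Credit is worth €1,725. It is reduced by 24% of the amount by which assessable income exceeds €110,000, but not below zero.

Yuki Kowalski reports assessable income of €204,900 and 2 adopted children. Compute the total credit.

€3,107

Adoption Credit: base = 2 × €9,175 = €18,350. 11% of the €163,800 excess over €41,100 is €18,018; credit = €18,350 − €18,018 = €332.
Retirement Saver's Credit: 15% of the €161,300 excess over €43,600 is €24,195 ≥ base, so the credit is €0.
Child Care Credit: €204,900 is below the €290,600 cutoff, so the full €2,775 applies.
Commuter Credit: 24% of the €94,900 excess over €110,000 is €22,776 ≥ base, so the credit is €0.
Total: €332 + €0 + €2,775 + €0 = €3,107.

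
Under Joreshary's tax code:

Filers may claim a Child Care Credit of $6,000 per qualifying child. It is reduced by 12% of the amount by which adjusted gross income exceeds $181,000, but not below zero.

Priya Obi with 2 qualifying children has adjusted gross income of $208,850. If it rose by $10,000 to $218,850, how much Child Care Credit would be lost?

At $208,850 — base = 2 × $6,000 = $12,000. 12% of the $27,850 excess over $181,000 is $3,342; credit = $12,000 − $3,342 = $8,658.
At $218,850 — base = 2 × $6,000 = $12,000. 12% of the $37,850 excess over $181,000 is $4,542; credit = $12,000 − $4,542 = $7,458.
Lost: $8,658 − $7,458 = $1,200.

$1,200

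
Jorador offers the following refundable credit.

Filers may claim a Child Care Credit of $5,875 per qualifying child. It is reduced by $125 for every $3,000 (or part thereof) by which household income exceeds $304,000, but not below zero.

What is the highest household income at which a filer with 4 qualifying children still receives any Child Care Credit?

$865,000

Full credit = 4 × $5,875 = $23,500.
After 187 increments the reduction is 187 × $125 = $23,375, leaving $125; one more increment wipes it out. Increment 187 ends at excess 187 × $3,000 = $561,000, so the highest qualifying income is $304,000 + $561,000 = $865,000.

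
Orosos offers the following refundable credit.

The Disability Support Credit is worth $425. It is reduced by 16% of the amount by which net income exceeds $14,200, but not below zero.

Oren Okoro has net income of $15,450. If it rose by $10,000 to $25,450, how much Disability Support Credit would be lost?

$225

At $15,450 — 16% of the $1,250 excess over $14,200 is $200; credit = $425 − $200 = $225.
At $25,450 — 16% of the $11,250 excess over $14,200 is $1,800 ≥ base, so the credit is $0.
Lost: $225 − $0 = $225.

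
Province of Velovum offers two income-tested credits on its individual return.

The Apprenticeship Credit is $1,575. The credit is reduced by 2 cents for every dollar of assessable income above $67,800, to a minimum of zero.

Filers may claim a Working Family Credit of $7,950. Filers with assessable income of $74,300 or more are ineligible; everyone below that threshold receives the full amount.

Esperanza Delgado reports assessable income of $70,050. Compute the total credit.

$9,480

Apprenticeship Credit: 2% of the $2,250 excess over $67,800 is $45; credit = $1,575 − $45 = $1,530.
Working Family Credit: $70,050 is below the $74,300 cutoff, so the full $7,950 applies.
Total: $1,530 + $7,950 = $9,480.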